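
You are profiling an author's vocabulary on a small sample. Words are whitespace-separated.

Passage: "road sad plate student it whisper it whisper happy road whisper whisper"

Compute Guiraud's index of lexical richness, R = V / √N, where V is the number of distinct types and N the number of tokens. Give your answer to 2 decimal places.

N = 12, V = 7.
√N = 3.464102
R = 7 / 3.464102 = 2.02

2.02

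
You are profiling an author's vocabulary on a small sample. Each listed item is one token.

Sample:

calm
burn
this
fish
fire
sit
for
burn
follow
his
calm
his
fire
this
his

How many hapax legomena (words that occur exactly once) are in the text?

4

Frequencies: his:3, calm:2, burn:2, this:2, fire:2, fish:1, sit:1, for:1, follow:1
Hapax (freq=1): fish, follow, for, sit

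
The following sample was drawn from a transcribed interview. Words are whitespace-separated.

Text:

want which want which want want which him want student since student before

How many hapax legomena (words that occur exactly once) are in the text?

3

Frequencies: want:5, which:3, student:2, him:1, since:1, before:1
Hapax (freq=1): before, him, since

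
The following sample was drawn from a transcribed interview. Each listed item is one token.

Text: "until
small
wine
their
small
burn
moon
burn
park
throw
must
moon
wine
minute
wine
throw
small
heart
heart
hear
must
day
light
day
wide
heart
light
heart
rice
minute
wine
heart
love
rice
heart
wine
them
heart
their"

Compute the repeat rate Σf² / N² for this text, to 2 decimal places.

Frequencies: heart:7, wine:5, small:3, their:2, burn:2, moon:2, throw:2, must:2, minute:2, day:2, light:2, rice:2, until:1, park:1, hear:1, wide:1, love:1, them:1
Σf² = 125; N² = 1521
Repeat rate = 125 / 1521 = 0.08

0.08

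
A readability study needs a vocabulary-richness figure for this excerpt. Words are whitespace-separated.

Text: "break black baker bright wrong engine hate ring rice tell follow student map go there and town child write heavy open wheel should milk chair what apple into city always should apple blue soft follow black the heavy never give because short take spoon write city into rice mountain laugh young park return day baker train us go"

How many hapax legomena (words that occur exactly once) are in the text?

Frequencies: black:2, baker:2, rice:2, follow:2, go:2, write:2, heavy:2, should:2, apple:2, into:2, city:2, break:1, bright:1, wrong:1, engine:1, hate:1, ring:1, tell:1, student:1, map:1, … (27 more, each freq 1)
Hapax (freq=1): always, and, because, blue, break, bright, chair, child, day, engine, give, hate, laugh, map, milk, mountain, never, open, park, return, ring, short, soft, spoon, student, take, tell, the, there, town, train, us, what, wheel, wrong, young

36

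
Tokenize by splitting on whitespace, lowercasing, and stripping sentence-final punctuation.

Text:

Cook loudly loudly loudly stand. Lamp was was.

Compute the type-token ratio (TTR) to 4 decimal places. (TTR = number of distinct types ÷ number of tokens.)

N = 8 tokens, V = 5 types.
TTR = V / N = 5 / 8 = 0.6250

0.6250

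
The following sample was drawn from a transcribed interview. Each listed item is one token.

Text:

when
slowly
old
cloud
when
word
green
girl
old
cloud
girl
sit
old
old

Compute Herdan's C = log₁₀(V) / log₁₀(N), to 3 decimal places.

0.788

N = 14, V = 8.
log₁₀(V) = 0.903090, log₁₀(N) = 1.146128
C = 0.903090 / 1.146128 = 0.788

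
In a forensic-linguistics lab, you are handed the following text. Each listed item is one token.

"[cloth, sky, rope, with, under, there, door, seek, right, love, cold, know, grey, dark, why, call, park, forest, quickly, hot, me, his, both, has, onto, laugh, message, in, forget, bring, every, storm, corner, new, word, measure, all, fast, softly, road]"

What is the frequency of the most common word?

1

Frequencies: cloth:1, sky:1, rope:1, with:1, under:1, there:1, door:1, seek:1, right:1, love:1, cold:1, know:1, grey:1, dark:1, why:1, call:1, park:1, forest:1, quickly:1, hot:1, … (20 more, each freq 1)
Most common: 'cloth' with frequency 1.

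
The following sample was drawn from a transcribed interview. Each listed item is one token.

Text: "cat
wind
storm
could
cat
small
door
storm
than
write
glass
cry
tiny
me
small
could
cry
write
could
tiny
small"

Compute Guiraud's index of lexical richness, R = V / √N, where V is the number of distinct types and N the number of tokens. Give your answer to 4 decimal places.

2.6186

N = 21, V = 12.
√N = 4.582576
R = 12 / 4.582576 = 2.6186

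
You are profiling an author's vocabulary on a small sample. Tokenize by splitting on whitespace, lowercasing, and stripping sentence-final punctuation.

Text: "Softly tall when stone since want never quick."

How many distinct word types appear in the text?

Distinct types: {never, quick, since, softly, stone, tall, want, when}
V = 8

8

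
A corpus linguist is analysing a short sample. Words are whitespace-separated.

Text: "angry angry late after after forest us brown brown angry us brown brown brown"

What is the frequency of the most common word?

Frequencies: brown:5, angry:3, after:2, us:2, late:1, forest:1
Most common: 'brown' with frequency 5.

5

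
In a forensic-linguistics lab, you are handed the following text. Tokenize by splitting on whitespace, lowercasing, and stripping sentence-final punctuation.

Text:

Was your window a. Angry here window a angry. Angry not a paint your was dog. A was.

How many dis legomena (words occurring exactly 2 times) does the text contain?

Frequencies: a:4, was:3, angry:3, your:2, window:2, here:1, not:1, paint:1, dog:1
Words with frequency 2: window, your

2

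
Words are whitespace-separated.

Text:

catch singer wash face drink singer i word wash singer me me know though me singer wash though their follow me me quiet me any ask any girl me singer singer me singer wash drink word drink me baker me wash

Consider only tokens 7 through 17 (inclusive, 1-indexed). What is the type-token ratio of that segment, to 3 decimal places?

Segment tokens 7–17: i, word, wash, singer, me, me, know, though, me, singer, wash
Segment N = 11, segment V = 7.
TTR = 7 / 11 = 0.636

0.636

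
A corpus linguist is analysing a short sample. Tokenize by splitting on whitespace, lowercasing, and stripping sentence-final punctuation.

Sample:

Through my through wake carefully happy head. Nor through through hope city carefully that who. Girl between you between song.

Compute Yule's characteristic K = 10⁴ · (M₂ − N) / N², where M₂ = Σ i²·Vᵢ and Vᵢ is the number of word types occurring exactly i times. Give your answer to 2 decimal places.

Frequencies: through:4, carefully:2, between:2, my:1, wake:1, happy:1, head:1, nor:1, hope:1, city:1, that:1, who:1, girl:1, you:1, song:1
N = 20. Frequency spectrum: V_1=12, V_2=2, V_4=1
M₂ = 1²·12 + 2²·2 + 4²·1 = 36
K = 10000 × (36 − 20) / 20² = 400.00

400.00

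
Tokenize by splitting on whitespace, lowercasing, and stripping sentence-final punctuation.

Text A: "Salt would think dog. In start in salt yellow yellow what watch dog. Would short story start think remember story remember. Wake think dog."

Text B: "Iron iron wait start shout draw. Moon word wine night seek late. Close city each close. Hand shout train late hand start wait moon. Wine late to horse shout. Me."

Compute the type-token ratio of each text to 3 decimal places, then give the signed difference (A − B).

-0.091

TTR(A) = 13/24 = 0.542
TTR(B) = 19/30 = 0.633
Difference = 0.542 − 0.633 = -0.091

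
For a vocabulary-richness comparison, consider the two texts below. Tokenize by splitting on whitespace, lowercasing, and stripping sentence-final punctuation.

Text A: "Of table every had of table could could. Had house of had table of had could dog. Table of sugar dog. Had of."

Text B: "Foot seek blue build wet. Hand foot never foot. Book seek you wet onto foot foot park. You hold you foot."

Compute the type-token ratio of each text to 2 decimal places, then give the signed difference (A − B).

-0.22

TTR(A) = 8/23 = 0.35
TTR(B) = 12/21 = 0.57
Difference = 0.35 − 0.57 = -0.22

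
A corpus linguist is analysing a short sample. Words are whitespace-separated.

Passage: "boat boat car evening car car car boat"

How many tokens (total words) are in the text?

8

Tokens: boat, boat, car, evening, car, car, car, boat
N = 8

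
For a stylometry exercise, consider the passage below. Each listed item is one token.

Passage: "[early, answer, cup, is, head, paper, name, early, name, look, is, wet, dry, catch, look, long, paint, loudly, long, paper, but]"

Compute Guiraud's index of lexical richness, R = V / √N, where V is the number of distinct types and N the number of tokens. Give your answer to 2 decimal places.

3.27

N = 21, V = 15.
√N = 4.582576
R = 15 / 4.582576 = 3.27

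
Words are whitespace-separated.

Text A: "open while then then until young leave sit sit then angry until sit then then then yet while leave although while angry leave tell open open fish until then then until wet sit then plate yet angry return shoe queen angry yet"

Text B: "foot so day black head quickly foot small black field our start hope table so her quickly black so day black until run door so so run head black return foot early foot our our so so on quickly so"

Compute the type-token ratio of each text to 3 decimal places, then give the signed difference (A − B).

TTR(A) = 17/42 = 0.405
TTR(B) = 19/40 = 0.475
Difference = 0.405 − 0.475 = -0.070

-0.070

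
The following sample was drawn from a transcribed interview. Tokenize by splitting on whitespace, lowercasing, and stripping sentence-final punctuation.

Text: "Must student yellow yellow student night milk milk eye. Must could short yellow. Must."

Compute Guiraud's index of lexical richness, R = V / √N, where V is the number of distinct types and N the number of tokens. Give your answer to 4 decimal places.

2.1381

N = 14, V = 8.
√N = 3.741657
R = 8 / 3.741657 = 2.1381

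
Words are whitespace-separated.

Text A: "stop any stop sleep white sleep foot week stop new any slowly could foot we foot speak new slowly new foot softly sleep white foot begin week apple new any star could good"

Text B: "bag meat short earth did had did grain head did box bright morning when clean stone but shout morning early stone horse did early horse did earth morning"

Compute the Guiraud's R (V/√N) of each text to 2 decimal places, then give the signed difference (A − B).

-0.61

A: V=16, N=33, R=2.79
B: V=18, N=28, R=3.40
Difference = 2.79 − 3.40 = -0.61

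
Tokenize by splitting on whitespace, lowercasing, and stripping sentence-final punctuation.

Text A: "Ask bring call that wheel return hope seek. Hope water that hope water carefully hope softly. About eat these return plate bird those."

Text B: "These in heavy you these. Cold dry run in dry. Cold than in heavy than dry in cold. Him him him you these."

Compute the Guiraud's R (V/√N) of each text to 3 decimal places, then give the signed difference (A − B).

A: V=17, N=23, R=3.545
B: V=9, N=23, R=1.877
Difference = 3.545 − 1.877 = 1.668

1.668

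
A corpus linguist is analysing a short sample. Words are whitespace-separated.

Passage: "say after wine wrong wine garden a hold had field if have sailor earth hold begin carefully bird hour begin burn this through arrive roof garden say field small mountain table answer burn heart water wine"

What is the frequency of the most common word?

Frequencies: wine:3, say:2, garden:2, hold:2, field:2, begin:2, burn:2, after:1, wrong:1, a:1, had:1, if:1, have:1, sailor:1, earth:1, carefully:1, bird:1, hour:1, this:1, through:1, … (8 more, each freq 1)
Most common: 'wine' with frequency 3.

3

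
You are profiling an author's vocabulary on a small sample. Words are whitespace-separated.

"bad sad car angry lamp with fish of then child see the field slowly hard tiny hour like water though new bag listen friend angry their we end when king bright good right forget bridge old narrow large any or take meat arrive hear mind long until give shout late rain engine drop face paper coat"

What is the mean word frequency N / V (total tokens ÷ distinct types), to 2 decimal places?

1.02

N = 56 tokens, V = 55 types.
Mean frequency = N / V = 56 / 55 = 1.02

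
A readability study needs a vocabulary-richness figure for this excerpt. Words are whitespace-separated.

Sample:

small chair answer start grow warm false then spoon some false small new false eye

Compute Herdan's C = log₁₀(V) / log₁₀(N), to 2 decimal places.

0.92

N = 15, V = 12.
log₁₀(V) = 1.079181, log₁₀(N) = 1.176091
C = 1.079181 / 1.176091 = 0.92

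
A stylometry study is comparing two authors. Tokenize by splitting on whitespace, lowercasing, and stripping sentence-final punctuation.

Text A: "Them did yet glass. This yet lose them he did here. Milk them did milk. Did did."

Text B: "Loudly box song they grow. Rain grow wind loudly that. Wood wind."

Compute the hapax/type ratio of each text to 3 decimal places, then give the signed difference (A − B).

A: hapax=5, V=9, ratio=0.556
B: hapax=6, V=9, ratio=0.667
Difference = 0.556 − 0.667 = -0.111

-0.111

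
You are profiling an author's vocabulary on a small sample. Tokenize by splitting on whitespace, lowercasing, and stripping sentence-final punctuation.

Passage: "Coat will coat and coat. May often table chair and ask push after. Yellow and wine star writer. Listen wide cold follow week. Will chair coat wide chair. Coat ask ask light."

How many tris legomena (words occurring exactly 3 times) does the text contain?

3

Frequencies: coat:5, and:3, chair:3, ask:3, will:2, wide:2, may:1, often:1, table:1, push:1, after:1, yellow:1, wine:1, star:1, writer:1, listen:1, cold:1, follow:1, week:1, light:1
Words with frequency 3: and, ask, chair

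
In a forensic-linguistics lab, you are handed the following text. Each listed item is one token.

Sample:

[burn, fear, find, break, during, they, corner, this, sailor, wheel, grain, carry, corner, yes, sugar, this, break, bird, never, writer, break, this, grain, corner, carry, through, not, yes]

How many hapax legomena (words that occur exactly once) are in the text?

13

Frequencies: break:3, corner:3, this:3, grain:2, carry:2, yes:2, burn:1, fear:1, find:1, during:1, they:1, sailor:1, wheel:1, sugar:1, bird:1, never:1, writer:1, through:1, not:1
Hapax (freq=1): bird, burn, during, fear, find, never, not, sailor, sugar, they, through, wheel, writer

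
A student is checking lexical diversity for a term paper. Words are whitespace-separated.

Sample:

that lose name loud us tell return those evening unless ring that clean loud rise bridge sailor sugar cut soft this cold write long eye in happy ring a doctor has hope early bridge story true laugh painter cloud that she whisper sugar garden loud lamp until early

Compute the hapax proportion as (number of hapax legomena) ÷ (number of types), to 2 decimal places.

Frequencies: that:3, loud:3, ring:2, bridge:2, sugar:2, early:2, lose:1, name:1, us:1, tell:1, return:1, those:1, evening:1, unless:1, clean:1, rise:1, sailor:1, cut:1, soft:1, this:1, … (20 more, each freq 1)
Hapax count = 34; type count = 40.
Ratio = 34 / 40 = 0.85

0.85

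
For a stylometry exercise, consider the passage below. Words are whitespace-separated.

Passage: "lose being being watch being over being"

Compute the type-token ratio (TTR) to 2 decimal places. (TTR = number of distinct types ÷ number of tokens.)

0.57

N = 7 tokens, V = 4 types.
TTR = V / N = 4 / 7 = 0.57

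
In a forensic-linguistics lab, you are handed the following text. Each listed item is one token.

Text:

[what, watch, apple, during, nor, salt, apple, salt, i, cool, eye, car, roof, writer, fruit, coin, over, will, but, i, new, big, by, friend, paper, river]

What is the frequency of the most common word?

2

Frequencies: apple:2, salt:2, i:2, what:1, watch:1, during:1, nor:1, cool:1, eye:1, car:1, roof:1, writer:1, fruit:1, coin:1, over:1, will:1, but:1, new:1, big:1, by:1, … (3 more, each freq 1)
Most common: 'apple' with frequency 2.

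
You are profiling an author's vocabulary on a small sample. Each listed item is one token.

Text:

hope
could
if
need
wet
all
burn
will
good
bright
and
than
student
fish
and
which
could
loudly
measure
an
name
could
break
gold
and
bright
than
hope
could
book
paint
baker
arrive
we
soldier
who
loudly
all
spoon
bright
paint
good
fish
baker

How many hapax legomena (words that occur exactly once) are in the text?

Frequencies: could:4, bright:3, and:3, hope:2, all:2, good:2, than:2, fish:2, loudly:2, paint:2, baker:2, if:1, need:1, wet:1, burn:1, will:1, student:1, which:1, measure:1, an:1, … (9 more, each freq 1)
Hapax (freq=1): an, arrive, book, break, burn, gold, if, measure, name, need, soldier, spoon, student, we, wet, which, who, will

18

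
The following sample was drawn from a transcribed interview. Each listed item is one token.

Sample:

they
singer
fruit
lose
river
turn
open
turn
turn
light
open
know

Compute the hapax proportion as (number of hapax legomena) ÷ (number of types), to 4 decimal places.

Frequencies: turn:3, open:2, they:1, singer:1, fruit:1, lose:1, river:1, light:1, know:1
Hapax count = 7; type count = 9.
Ratio = 7 / 9 = 0.7778

0.7778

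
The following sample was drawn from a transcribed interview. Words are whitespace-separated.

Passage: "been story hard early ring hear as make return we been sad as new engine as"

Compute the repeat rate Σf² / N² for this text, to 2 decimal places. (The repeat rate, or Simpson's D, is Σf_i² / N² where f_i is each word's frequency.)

Frequencies: as:3, been:2, story:1, hard:1, early:1, ring:1, hear:1, make:1, return:1, we:1, sad:1, new:1, engine:1
Σf² = 24; N² = 256
Repeat rate = 24 / 256 = 0.09

0.09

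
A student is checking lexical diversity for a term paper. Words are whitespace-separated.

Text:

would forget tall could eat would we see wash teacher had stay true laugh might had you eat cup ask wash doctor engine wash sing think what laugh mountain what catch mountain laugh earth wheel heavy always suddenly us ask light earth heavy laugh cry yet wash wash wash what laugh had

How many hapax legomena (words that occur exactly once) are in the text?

23

Frequencies: wash:6, laugh:5, had:3, what:3, would:2, eat:2, ask:2, mountain:2, earth:2, heavy:2, forget:1, tall:1, could:1, we:1, see:1, teacher:1, stay:1, true:1, might:1, you:1, … (13 more, each freq 1)
Hapax (freq=1): always, catch, could, cry, cup, doctor, engine, forget, light, might, see, sing, stay, suddenly, tall, teacher, think, true, us, we, wheel, yet, you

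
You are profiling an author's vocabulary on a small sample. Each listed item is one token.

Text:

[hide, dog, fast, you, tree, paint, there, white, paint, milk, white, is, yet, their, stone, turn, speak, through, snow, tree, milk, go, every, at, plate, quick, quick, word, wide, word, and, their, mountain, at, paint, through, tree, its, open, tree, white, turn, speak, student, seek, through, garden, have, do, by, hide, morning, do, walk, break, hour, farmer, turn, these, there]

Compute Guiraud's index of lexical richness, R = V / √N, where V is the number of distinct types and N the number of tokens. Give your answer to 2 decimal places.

5.16

N = 60, V = 40.
√N = 7.745967
R = 40 / 7.745967 = 5.16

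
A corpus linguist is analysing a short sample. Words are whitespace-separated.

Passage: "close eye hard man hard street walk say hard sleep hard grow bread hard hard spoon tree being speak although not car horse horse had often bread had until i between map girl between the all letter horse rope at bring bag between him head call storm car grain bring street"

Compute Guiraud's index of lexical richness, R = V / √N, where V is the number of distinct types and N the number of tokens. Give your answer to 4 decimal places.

5.1810

N = 51, V = 37.
√N = 7.141428
R = 37 / 7.141428 = 5.1810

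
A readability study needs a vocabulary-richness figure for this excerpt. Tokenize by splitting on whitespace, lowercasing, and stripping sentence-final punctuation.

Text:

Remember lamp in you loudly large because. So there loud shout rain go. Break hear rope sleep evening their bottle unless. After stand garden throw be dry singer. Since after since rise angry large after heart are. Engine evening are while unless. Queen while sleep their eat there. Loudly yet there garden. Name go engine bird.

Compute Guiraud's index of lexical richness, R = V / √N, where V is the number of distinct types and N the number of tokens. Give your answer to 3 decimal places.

5.345

N = 56, V = 40.
√N = 7.483315
R = 40 / 7.483315 = 5.345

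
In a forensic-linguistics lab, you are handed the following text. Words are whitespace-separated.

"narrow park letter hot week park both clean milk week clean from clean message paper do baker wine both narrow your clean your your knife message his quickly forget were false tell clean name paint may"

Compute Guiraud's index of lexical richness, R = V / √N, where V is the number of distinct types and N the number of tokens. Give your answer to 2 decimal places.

N = 36, V = 25.
√N = 6.000000
R = 25 / 6.000000 = 4.17

4.17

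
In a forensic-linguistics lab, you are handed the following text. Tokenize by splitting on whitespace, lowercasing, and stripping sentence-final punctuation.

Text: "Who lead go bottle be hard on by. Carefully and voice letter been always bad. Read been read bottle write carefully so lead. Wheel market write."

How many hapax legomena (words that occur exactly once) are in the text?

Frequencies: lead:2, bottle:2, carefully:2, been:2, read:2, write:2, who:1, go:1, be:1, hard:1, on:1, by:1, and:1, voice:1, letter:1, always:1, bad:1, so:1, wheel:1, market:1
Hapax (freq=1): always, and, bad, be, by, go, hard, letter, market, on, so, voice, wheel, who

14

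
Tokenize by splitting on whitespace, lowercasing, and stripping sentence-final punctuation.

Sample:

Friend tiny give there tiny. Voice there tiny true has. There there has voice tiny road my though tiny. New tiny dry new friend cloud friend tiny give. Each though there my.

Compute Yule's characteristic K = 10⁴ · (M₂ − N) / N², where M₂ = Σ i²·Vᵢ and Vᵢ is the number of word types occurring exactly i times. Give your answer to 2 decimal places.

Frequencies: tiny:7, there:5, friend:3, give:2, voice:2, has:2, my:2, though:2, new:2, true:1, road:1, dry:1, cloud:1, each:1
N = 32. Frequency spectrum: V_1=5, V_2=6, V_3=1, V_5=1, V_7=1
M₂ = 1²·5 + 2²·6 + 3²·1 + 5²·1 + 7²·1 = 112
K = 10000 × (112 − 32) / 32² = 781.25

781.25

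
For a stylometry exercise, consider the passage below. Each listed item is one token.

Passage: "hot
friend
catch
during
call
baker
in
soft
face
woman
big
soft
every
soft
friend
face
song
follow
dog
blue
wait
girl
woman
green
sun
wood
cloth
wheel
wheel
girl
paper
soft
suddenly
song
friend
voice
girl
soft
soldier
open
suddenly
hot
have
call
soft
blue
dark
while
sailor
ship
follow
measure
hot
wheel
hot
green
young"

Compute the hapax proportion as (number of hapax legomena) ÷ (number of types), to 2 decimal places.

0.63

Frequencies: soft:6, hot:4, friend:3, girl:3, wheel:3, call:2, face:2, woman:2, song:2, follow:2, blue:2, green:2, suddenly:2, catch:1, during:1, baker:1, in:1, big:1, every:1, dog:1, … (15 more, each freq 1)
Hapax count = 22; type count = 35.
Ratio = 22 / 35 = 0.63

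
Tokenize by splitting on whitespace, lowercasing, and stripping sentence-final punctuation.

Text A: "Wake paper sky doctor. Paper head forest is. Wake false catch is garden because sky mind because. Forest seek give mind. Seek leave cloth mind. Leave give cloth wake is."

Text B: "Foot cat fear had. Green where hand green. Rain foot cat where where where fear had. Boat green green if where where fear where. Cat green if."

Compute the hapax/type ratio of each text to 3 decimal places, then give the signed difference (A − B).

0.013

A: hapax=5, V=16, ratio=0.313
B: hapax=3, V=10, ratio=0.300
Difference = 0.313 − 0.300 = 0.013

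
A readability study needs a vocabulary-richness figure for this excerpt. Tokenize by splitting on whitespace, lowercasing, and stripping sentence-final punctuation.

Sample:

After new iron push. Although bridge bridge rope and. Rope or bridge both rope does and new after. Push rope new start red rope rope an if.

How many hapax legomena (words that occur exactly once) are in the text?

9

Frequencies: rope:6, new:3, bridge:3, after:2, push:2, and:2, iron:1, although:1, or:1, both:1, does:1, start:1, red:1, an:1, if:1
Hapax (freq=1): although, an, both, does, if, iron, or, red, start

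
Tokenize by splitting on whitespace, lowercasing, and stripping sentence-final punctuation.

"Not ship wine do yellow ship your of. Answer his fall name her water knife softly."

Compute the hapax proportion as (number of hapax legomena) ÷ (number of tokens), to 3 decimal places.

Frequencies: ship:2, not:1, wine:1, do:1, yellow:1, your:1, of:1, answer:1, his:1, fall:1, name:1, her:1, water:1, knife:1, softly:1
Hapax count = 14; token count = 16.
Ratio = 14 / 16 = 0.875

0.875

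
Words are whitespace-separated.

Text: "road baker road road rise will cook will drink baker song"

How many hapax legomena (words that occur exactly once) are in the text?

4

Frequencies: road:3, baker:2, will:2, rise:1, cook:1, drink:1, song:1
Hapax (freq=1): cook, drink, rise, song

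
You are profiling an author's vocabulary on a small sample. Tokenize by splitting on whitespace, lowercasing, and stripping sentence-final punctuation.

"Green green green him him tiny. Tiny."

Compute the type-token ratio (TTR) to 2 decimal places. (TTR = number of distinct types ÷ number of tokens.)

N = 7 tokens, V = 3 types.
TTR = V / N = 3 / 7 = 0.43

0.43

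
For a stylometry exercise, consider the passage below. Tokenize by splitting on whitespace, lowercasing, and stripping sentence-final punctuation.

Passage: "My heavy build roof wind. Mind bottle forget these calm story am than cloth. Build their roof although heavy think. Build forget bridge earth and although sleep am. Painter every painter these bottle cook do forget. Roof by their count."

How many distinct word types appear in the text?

27

Distinct types: {although, am, and, bottle, bridge, build, by, calm, cloth, cook, count, do, earth, every, forget, heavy, mind, my, painter, roof, sleep, story, than, their, these, think, wind}
V = 27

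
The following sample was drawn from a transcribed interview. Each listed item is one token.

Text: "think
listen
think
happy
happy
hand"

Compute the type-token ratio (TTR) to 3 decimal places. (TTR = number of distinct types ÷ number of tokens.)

0.667

N = 6 tokens, V = 4 types.
TTR = V / N = 4 / 6 = 0.667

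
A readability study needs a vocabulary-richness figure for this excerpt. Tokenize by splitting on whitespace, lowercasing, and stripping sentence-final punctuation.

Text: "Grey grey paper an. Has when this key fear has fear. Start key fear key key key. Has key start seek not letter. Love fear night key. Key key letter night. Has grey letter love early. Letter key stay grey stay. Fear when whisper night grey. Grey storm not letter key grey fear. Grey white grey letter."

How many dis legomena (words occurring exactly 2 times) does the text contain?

Frequencies: key:11, grey:9, fear:6, letter:6, has:4, night:3, when:2, start:2, not:2, love:2, stay:2, paper:1, an:1, this:1, seek:1, early:1, whisper:1, storm:1, white:1
Words with frequency 2: love, not, start, stay, when

5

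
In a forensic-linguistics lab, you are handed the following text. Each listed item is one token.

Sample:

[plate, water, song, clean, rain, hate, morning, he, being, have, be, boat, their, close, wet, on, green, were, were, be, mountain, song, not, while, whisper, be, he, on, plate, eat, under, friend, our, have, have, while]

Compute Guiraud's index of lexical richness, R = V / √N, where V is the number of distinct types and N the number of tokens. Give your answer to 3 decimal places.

N = 36, V = 26.
√N = 6.000000
R = 26 / 6.000000 = 4.333

4.333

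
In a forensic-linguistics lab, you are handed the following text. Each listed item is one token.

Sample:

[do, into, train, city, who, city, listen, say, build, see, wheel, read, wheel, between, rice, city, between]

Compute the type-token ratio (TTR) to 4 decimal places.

0.7647

N = 17 tokens, V = 13 types.
TTR = V / N = 13 / 17 = 0.7647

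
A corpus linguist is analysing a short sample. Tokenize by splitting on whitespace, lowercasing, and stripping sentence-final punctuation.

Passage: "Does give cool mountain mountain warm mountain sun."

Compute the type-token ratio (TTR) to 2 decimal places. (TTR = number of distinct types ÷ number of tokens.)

0.75

N = 8 tokens, V = 6 types.
TTR = V / N = 6 / 8 = 0.75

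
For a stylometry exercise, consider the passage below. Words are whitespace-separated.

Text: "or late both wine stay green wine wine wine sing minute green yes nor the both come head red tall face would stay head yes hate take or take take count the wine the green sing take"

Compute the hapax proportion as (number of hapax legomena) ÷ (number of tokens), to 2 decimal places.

Frequencies: wine:5, take:4, green:3, the:3, or:2, both:2, stay:2, sing:2, yes:2, head:2, late:1, minute:1, nor:1, come:1, red:1, tall:1, face:1, would:1, hate:1, count:1
Hapax count = 10; token count = 37.
Ratio = 10 / 37 = 0.27

0.27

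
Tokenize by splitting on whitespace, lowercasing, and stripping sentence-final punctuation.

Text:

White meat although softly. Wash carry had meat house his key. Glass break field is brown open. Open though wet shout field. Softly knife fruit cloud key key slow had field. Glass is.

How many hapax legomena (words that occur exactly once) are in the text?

15

Frequencies: key:3, field:3, meat:2, softly:2, had:2, glass:2, is:2, open:2, white:1, although:1, wash:1, carry:1, house:1, his:1, break:1, brown:1, though:1, wet:1, shout:1, knife:1, … (3 more, each freq 1)
Hapax (freq=1): although, break, brown, carry, cloud, fruit, his, house, knife, shout, slow, though, wash, wet, white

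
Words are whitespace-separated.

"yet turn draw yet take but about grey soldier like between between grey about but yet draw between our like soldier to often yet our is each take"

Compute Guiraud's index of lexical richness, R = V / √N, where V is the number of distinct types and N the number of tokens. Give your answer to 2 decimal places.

N = 28, V = 15.
√N = 5.291503
R = 15 / 5.291503 = 2.83

2.83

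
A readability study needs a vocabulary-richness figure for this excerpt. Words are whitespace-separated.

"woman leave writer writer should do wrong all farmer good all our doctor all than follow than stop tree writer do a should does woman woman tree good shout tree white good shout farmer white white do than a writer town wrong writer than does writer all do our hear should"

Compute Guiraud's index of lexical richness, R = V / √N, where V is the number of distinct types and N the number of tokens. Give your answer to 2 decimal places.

2.94

N = 51, V = 21.
√N = 7.141428
R = 21 / 7.141428 = 2.94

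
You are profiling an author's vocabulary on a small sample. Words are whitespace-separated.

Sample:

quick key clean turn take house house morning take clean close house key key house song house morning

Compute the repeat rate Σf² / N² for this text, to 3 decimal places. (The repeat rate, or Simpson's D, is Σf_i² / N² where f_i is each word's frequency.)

Frequencies: house:5, key:3, clean:2, take:2, morning:2, quick:1, turn:1, close:1, song:1
Σf² = 50; N² = 324
Repeat rate = 50 / 324 = 0.154

0.154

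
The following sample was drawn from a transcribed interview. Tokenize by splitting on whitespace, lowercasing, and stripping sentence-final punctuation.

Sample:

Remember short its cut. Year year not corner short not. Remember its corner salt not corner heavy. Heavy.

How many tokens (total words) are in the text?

Tokens: remember, short, its, cut, year, year, not, corner, short, not, remember, its, corner, salt, not, corner, heavy, heavy
N = 18

18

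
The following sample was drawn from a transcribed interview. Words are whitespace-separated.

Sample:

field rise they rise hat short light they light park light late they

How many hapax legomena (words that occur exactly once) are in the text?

5

Frequencies: they:3, light:3, rise:2, field:1, hat:1, short:1, park:1, late:1
Hapax (freq=1): field, hat, late, park, short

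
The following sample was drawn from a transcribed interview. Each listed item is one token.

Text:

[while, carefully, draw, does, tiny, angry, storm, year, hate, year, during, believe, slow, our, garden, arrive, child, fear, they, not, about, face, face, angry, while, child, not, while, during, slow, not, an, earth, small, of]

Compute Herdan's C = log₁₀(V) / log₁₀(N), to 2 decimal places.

N = 35, V = 25.
log₁₀(V) = 1.397940, log₁₀(N) = 1.544068
C = 1.397940 / 1.544068 = 0.91

0.91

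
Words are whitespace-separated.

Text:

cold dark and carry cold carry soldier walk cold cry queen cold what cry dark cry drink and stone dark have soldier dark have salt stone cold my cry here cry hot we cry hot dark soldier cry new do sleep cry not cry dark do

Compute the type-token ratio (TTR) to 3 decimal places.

0.457

N = 46 tokens, V = 21 types.
TTR = V / N = 21 / 46 = 0.457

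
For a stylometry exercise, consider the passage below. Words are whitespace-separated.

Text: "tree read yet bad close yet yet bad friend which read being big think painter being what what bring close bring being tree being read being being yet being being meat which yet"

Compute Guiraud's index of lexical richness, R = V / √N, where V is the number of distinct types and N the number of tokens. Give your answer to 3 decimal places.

2.437

N = 33, V = 14.
√N = 5.744563
R = 14 / 5.744563 = 2.437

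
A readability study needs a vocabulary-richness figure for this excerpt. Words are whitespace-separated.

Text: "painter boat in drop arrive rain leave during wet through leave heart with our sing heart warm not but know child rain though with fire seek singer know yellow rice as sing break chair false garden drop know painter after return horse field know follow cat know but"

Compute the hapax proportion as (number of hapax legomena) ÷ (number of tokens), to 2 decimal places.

0.56

Frequencies: know:5, painter:2, drop:2, rain:2, leave:2, heart:2, with:2, sing:2, but:2, boat:1, in:1, arrive:1, during:1, wet:1, through:1, our:1, warm:1, not:1, child:1, though:1, … (16 more, each freq 1)
Hapax count = 27; token count = 48.
Ratio = 27 / 48 = 0.56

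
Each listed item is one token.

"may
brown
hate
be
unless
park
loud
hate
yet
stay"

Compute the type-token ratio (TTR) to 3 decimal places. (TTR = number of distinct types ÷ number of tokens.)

0.900

N = 10 tokens, V = 9 types.
TTR = V / N = 9 / 10 = 0.900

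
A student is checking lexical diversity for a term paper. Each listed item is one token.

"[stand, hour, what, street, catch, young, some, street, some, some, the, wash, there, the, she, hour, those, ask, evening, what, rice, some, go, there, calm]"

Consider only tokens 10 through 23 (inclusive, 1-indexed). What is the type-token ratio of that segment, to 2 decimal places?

Segment tokens 10–23: some, the, wash, there, the, she, hour, those, ask, evening, what, rice, some, go
Segment N = 14, segment V = 12.
TTR = 12 / 14 = 0.86

0.86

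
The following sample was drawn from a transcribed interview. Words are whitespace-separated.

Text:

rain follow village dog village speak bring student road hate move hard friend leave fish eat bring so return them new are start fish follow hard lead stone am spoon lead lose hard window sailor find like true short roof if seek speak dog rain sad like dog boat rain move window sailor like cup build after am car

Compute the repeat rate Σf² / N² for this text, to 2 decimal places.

0.03

Frequencies: rain:3, dog:3, hard:3, like:3, follow:2, village:2, speak:2, bring:2, move:2, fish:2, lead:2, am:2, window:2, sailor:2, student:1, road:1, hate:1, friend:1, leave:1, eat:1, … (21 more, each freq 1)
Σf² = 103; N² = 3481
Repeat rate = 103 / 3481 = 0.03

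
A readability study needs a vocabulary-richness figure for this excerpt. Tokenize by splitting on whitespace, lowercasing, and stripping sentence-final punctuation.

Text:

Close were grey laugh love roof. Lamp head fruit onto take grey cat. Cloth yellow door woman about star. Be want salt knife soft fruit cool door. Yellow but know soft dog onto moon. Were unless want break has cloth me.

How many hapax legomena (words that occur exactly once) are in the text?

23

Frequencies: were:2, grey:2, fruit:2, onto:2, cloth:2, yellow:2, door:2, want:2, soft:2, close:1, laugh:1, love:1, roof:1, lamp:1, head:1, take:1, cat:1, woman:1, about:1, star:1, … (12 more, each freq 1)
Hapax (freq=1): about, be, break, but, cat, close, cool, dog, has, head, knife, know, lamp, laugh, love, me, moon, roof, salt, star, take, unless, woman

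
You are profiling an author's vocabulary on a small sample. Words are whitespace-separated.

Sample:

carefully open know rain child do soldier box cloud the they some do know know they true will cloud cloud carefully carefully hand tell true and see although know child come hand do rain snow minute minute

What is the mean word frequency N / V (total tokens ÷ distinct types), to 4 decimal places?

N = 37 tokens, V = 22 types.
Mean frequency = N / V = 37 / 22 = 1.6818

1.6818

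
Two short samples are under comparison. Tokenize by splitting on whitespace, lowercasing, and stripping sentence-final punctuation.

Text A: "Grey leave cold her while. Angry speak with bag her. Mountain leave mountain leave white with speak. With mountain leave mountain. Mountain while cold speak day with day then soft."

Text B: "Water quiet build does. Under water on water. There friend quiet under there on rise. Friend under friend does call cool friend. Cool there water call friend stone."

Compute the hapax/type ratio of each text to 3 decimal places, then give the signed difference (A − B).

A: hapax=6, V=14, ratio=0.429
B: hapax=3, V=12, ratio=0.250
Difference = 0.429 − 0.250 = 0.179

0.179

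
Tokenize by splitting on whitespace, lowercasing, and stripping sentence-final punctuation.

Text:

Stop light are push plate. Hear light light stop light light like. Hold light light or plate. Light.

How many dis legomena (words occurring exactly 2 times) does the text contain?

2

Frequencies: light:8, stop:2, plate:2, are:1, push:1, hear:1, like:1, hold:1, or:1
Words with frequency 2: plate, stop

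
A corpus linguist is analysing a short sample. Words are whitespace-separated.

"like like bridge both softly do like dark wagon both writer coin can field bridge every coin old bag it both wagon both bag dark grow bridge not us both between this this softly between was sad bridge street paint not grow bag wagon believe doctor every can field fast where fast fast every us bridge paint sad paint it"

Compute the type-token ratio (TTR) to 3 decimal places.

0.467

N = 60 tokens, V = 28 types.
TTR = V / N = 28 / 60 = 0.467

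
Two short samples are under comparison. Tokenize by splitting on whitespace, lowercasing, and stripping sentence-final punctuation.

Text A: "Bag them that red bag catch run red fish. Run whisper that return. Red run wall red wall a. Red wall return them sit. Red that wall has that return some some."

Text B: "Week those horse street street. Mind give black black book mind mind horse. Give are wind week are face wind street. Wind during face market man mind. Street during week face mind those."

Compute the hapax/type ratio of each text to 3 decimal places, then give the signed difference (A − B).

0.215

A: hapax=6, V=14, ratio=0.429
B: hapax=3, V=14, ratio=0.214
Difference = 0.429 − 0.214 = 0.215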